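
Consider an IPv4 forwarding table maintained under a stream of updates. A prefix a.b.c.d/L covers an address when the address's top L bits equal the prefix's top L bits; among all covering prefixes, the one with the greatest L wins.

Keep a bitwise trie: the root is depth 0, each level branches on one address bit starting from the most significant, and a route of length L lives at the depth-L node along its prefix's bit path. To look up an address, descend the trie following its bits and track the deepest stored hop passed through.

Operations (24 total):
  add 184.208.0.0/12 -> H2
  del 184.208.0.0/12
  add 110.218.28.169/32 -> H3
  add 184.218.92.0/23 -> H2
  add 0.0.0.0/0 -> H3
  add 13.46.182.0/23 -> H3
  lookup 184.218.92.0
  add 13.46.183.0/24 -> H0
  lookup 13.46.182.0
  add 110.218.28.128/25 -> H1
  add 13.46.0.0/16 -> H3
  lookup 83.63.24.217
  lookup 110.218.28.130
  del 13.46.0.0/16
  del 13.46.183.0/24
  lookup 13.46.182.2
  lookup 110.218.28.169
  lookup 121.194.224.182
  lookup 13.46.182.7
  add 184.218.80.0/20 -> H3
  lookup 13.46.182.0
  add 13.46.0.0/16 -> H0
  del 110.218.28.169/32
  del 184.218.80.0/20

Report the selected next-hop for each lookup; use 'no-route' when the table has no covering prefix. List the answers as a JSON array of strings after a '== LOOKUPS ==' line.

Trace:
  add 184.208.0.0/12 -> H2 at depth 12
  del 184.208.0.0/12 (clear depth 12)
  add 110.218.28.169/32 -> H3 at depth 32
  add 184.218.92.0/23 -> H2 at depth 23
  add 0.0.0.0/0 -> H3 at depth 0
  add 13.46.182.0/23 -> H3 at depth 23
  Q 184.218.92.0: descend 10111000110110100101110 ; hops seen [H3,H2] ; pick H2
  add 13.46.183.0/24 -> H0 at depth 24
  Q 13.46.182.0: descend 00001101001011101011011 ; hops seen [H3,H3] ; pick H3
  add 110.218.28.128/25 -> H1 at depth 25
  add 13.46.0.0/16 -> H3 at depth 16
  Q 83.63.24.217: descend 01 ; hops seen [H3] ; pick H3
  Q 110.218.28.130: descend 01101110110110100001110010 ; hops seen [H3,H1] ; pick H1
  del 13.46.0.0/16 (clear depth 16)
  del 13.46.183.0/24 (clear depth 24)
  Q 13.46.182.2: descend 00001101001011101011011 ; hops seen [H3,H3] ; pick H3
  Q 110.218.28.169: descend 01101110110110100001110010101001 ; hops seen [H3,H1,H3] ; pick H3
  Q 121.194.224.182: descend 011 ; hops seen [H3] ; pick H3
  Q 13.46.182.7: descend 00001101001011101011011 ; hops seen [H3,H3] ; pick H3
  add 184.218.80.0/20 -> H3 at depth 20
  Q 13.46.182.0: descend 00001101001011101011011 ; hops seen [H3,H3] ; pick H3
  add 13.46.0.0/16 -> H0 at depth 16
  del 110.218.28.169/32 (clear depth 32)
  del 184.218.80.0/20 (clear depth 20)

== LOOKUPS ==
["H2","H3","H3","H1","H3","H3","H3","H3","H3"]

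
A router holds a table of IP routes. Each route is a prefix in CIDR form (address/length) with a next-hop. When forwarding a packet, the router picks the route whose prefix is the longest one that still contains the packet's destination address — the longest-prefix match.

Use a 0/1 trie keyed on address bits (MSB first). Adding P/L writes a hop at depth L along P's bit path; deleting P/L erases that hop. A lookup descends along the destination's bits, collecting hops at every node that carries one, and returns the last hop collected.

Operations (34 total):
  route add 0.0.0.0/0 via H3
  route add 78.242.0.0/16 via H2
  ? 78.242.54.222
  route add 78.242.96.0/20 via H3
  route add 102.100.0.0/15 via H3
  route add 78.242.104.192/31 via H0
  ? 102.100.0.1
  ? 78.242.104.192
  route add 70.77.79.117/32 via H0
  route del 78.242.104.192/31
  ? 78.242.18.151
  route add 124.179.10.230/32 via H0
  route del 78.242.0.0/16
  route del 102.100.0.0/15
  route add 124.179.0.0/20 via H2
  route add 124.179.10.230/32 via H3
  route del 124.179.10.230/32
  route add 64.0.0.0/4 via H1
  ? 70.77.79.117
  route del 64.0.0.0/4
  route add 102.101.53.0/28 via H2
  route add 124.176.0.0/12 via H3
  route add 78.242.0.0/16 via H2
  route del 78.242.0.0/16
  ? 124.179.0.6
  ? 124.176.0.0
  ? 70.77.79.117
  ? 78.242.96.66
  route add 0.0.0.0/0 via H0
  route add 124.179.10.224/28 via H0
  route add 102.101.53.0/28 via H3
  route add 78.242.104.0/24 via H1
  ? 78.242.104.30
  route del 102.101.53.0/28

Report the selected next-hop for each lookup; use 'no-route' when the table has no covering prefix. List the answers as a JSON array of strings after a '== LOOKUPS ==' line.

Trace:
  add 0.0.0.0/0 -> H3 at depth 0
  add 78.242.0.0/16 -> H2 at depth 16
  lookup 78.242.54.222: bits 0100111011110010 walk d0:H3→d1:-→d2:-→d3:-→d4:-→d5:-→d6:-→d7:-→d8:-→d9:-→d10:-→d11:-→d12:-→d13:-→d14:-→d15:-→d16:H2 -> H2
  add 78.242.96.0/20 -> H3 at depth 20
  add 102.100.0.0/15 -> H3 at depth 15
  add 78.242.104.192/31 -> H0 at depth 31
  lookup 102.100.0.1: bits 011001100110010 walk d0:H3→d1:-→d2:-→d3:-→d4:-→d5:-→d6:-→d7:-→d8:-→d9:-→d10:-→d11:-→d12:-→d13:-→d14:-→d15:H3 -> H3
  lookup 78.242.104.192: bits 0100111011110010011010001100000 walk d0:H3→d1:-→d2:-→d3:-→d4:-→d5:-→d6:-→d7:-→d8:-→d9:-→d10:-→d11:-→d12:-→d13:-→d14:-→d15:-→d16:H2→d17:-→d18:-→d19:-→d20:H3→d21:-→d22:-→d23:-→d24:-→d25:-→d26:-→d27:-→d28:-→d29:-→d30:-→d31:H0 -> H0
  add 70.77.79.117/32 -> H0 at depth 32
  - 78.242.104.192/31 clear@31
  lookup 78.242.18.151: bits 01001110111100100 walk d0:H3→d1:-→d2:-→d3:-→d4:-→d5:-→d6:-→d7:-→d8:-→d9:-→d10:-→d11:-→d12:-→d13:-→d14:-→d15:-→d16:H2→d17:- -> H2
  add 124.179.10.230/32 -> H0 at depth 32
  - 78.242.0.0/16 clear@16
  - 102.100.0.0/15 clear@15
  add 124.179.0.0/20 -> H2 at depth 20
  add 124.179.10.230/32 -> H3 at depth 32
  - 124.179.10.230/32 clear@32
  add 64.0.0.0/4 -> H1 at depth 4
  lookup 70.77.79.117: bits 01000110010011010100111101110101 walk d0:H3→d1:-→d2:-→d3:-→d4:H1→d5:-→d6:-→d7:-→d8:-→d9:-→d10:-→d11:-→d12:-→d13:-→d14:-→d15:-→d16:-→d17:-→d18:-→d19:-→d20:-→d21:-→d22:-→d23:-→d24:-→d25:-→d26:-→d27:-→d28:-→d29:-→d30:-→d31:-→d32:H0 -> H0
  - 64.0.0.0/4 clear@4
  add 102.101.53.0/28 -> H2 at depth 28
  add 124.176.0.0/12 -> H3 at depth 12
  add 78.242.0.0/16 -> H2 at depth 16
  - 78.242.0.0/16 clear@16
  lookup 124.179.0.6: bits 01111100101100110000 walk d0:H3→d1:-→d2:-→d3:-→d4:-→d5:-→d6:-→d7:-→d8:-→d9:-→d10:-→d11:-→d12:H3→d13:-→d14:-→d15:-→d16:-→d17:-→d18:-→d19:-→d20:H2 -> H2
  lookup 124.176.0.0: bits 01111100101100 walk d0:H3→d1:-→d2:-→d3:-→d4:-→d5:-→d6:-→d7:-→d8:-→d9:-→d10:-→d11:-→d12:H3→d13:-→d14:- -> H3
  lookup 70.77.79.117: bits 01000110010011010100111101110101 walk d0:H3→d1:-→d2:-→d3:-→d4:-→d5:-→d6:-→d7:-→d8:-→d9:-→d10:-→d11:-→d12:-→d13:-→d14:-→d15:-→d16:-→d17:-→d18:-→d19:-→d20:-→d21:-→d22:-→d23:-→d24:-→d25:-→d26:-→d27:-→d28:-→d29:-→d30:-→d31:-→d32:H0 -> H0
  lookup 78.242.96.66: bits 01001110111100100110 walk d0:H3→d1:-→d2:-→d3:-→d4:-→d5:-→d6:-→d7:-→d8:-→d9:-→d10:-→d11:-→d12:-→d13:-→d14:-→d15:-→d16:-→d17:-→d18:-→d19:-→d20:H3 -> H3
  add 0.0.0.0/0 -> H0 at depth 0
  add 124.179.10.224/28 -> H0 at depth 28
  add 102.101.53.0/28 -> H3 at depth 28
  add 78.242.104.0/24 -> H1 at depth 24
  lookup 78.242.104.30: bits 010011101111001001101000 walk d0:H0→d1:-→d2:-→d3:-→d4:-→d5:-→d6:-→d7:-→d8:-→d9:-→d10:-→d11:-→d12:-→d13:-→d14:-→d15:-→d16:-→d17:-→d18:-→d19:-→d20:H3→d21:-→d22:-→d23:-→d24:H1 -> H1
  - 102.101.53.0/28 clear@28

== LOOKUPS ==
["H2","H3","H0","H2","H0","H2","H3","H0","H3","H1"]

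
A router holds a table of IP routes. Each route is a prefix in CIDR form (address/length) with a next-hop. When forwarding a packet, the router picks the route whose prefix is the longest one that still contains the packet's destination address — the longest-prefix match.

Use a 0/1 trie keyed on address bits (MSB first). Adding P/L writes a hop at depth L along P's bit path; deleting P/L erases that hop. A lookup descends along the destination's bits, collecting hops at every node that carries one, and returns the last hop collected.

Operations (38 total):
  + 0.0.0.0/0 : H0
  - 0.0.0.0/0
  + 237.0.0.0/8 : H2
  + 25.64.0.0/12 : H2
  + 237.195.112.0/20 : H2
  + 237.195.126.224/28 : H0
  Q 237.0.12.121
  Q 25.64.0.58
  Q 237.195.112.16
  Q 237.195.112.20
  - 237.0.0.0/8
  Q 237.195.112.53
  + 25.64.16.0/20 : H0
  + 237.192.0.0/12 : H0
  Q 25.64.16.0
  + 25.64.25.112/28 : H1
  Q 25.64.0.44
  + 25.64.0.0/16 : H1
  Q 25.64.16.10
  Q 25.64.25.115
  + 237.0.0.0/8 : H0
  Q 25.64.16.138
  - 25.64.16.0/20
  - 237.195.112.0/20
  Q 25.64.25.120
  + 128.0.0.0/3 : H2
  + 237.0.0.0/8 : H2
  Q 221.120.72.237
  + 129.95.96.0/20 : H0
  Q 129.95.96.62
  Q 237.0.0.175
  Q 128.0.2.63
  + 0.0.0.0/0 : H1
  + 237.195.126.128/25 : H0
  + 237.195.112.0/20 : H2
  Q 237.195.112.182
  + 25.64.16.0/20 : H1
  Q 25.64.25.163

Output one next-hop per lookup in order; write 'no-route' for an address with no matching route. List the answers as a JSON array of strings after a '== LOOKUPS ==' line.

Trace:
  add 0.0.0.0/0 -> H0 at depth 0
  del 0.0.0.0/0 (clear depth 0)
  add 237.0.0.0/8 -> H2 at depth 8
  add 25.64.0.0/12 -> H2 at depth 12
  add 237.195.112.0/20 -> H2 at depth 20
  add 237.195.126.224/28 -> H0 at depth 28
  Q 237.0.12.121: descend 11101101 ; hops seen [H2] ; pick H2
  Q 25.64.0.58: descend 000110010100 ; hops seen [H2] ; pick H2
  Q 237.195.112.16: descend 11101101110000110111 ; hops seen [H2,H2] ; pick H2
  Q 237.195.112.20: descend 11101101110000110111 ; hops seen [H2,H2] ; pick H2
  del 237.0.0.0/8 (clear depth 8)
  Q 237.195.112.53: descend 11101101110000110111 ; hops seen [H2] ; pick H2
  add 25.64.16.0/20 -> H0 at depth 20
  add 237.192.0.0/12 -> H0 at depth 12
  Q 25.64.16.0: descend 00011001010000000001 ; hops seen [H2,H0] ; pick H0
  add 25.64.25.112/28 -> H1 at depth 28
  Q 25.64.0.44: descend 0001100101000000000 ; hops seen [H2] ; pick H2
  add 25.64.0.0/16 -> H1 at depth 16
  Q 25.64.16.10: descend 00011001010000000001 ; hops seen [H2,H1,H0] ; pick H0
  Q 25.64.25.115: descend 0001100101000000000110010111 ; hops seen [H2,H1,H0,H1] ; pick H1
  add 237.0.0.0/8 -> H0 at depth 8
  Q 25.64.16.138: descend 00011001010000000001 ; hops seen [H2,H1,H0] ; pick H0
  del 25.64.16.0/20 (clear depth 20)
  del 237.195.112.0/20 (clear depth 20)
  Q 25.64.25.120: descend 0001100101000000000110010111 ; hops seen [H2,H1,H1] ; pick H1
  add 128.0.0.0/3 -> H2 at depth 3
  add 237.0.0.0/8 -> H2 at depth 8
  Q 221.120.72.237: descend 11 ; hops seen [∅] ; pick no-route
  add 129.95.96.0/20 -> H0 at depth 20
  Q 129.95.96.62: descend 10000001010111110110 ; hops seen [H2,H0] ; pick H0
  Q 237.0.0.175: descend 11101101 ; hops seen [H2] ; pick H2
  Q 128.0.2.63: descend 1000000 ; hops seen [H2] ; pick H2
  add 0.0.0.0/0 -> H1 at depth 0
  add 237.195.126.128/25 -> H0 at depth 25
  add 237.195.112.0/20 -> H2 at depth 20
  Q 237.195.112.182: descend 11101101110000110111 ; hops seen [H1,H2,H0,H2] ; pick H2
  add 25.64.16.0/20 -> H1 at depth 20
  Q 25.64.25.163: descend 000110010100000000011001 ; hops seen [H1,H2,H1,H1] ; pick H1

== LOOKUPS ==
["H2","H2","H2","H2","H2","H0","H2","H0","H1","H0","H1","no-route","H0","H2","H2","H2","H1"]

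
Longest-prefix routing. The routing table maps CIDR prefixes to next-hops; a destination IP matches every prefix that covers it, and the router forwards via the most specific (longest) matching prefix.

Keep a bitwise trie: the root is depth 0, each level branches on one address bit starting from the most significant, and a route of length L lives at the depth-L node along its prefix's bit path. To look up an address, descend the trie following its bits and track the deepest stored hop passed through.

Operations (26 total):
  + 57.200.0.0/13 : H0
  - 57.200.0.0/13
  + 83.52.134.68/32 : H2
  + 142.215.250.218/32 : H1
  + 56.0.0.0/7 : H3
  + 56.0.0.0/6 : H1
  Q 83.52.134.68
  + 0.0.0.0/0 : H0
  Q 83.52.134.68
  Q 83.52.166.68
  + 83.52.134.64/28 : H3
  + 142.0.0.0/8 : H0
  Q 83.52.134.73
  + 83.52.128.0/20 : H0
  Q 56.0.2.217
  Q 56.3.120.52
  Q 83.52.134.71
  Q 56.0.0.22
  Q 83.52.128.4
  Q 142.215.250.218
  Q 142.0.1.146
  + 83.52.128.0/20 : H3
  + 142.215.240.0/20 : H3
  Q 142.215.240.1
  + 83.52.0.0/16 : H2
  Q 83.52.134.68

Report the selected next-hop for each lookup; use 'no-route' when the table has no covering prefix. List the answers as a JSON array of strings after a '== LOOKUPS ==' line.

Trace:
  add 57.200.0.0/13 -> H0 at depth 13
  del 57.200.0.0/13 (clear depth 13)
  add 83.52.134.68/32 -> H2 at depth 32
  add 142.215.250.218/32 -> H1 at depth 32
  add 56.0.0.0/7 -> H3 at depth 7
  add 56.0.0.0/6 -> H1 at depth 6
  lookup 83.52.134.68: bits 01010011001101001000011001000100 walk d0:-→d1:-→d2:-→d3:-→d4:-→d5:-→d6:-→d7:-→d8:-→d9:-→d10:-→d11:-→d12:-→d13:-→d14:-→d15:-→d16:-→d17:-→d18:-→d19:-→d20:-→d21:-→d22:-→d23:-→d24:-→d25:-→d26:-→d27:-→d28:-→d29:-→d30:-→d31:-→d32:H2 -> H2
  add 0.0.0.0/0 -> H0 at depth 0
  lookup 83.52.134.68: bits 01010011001101001000011001000100 walk d0:H0→d1:-→d2:-→d3:-→d4:-→d5:-→d6:-→d7:-→d8:-→d9:-→d10:-→d11:-→d12:-→d13:-→d14:-→d15:-→d16:-→d17:-→d18:-→d19:-→d20:-→d21:-→d22:-→d23:-→d24:-→d25:-→d26:-→d27:-→d28:-→d29:-→d30:-→d31:-→d32:H2 -> H2
  lookup 83.52.166.68: bits 010100110011010010 walk d0:H0→d1:-→d2:-→d3:-→d4:-→d5:-→d6:-→d7:-→d8:-→d9:-→d10:-→d11:-→d12:-→d13:-→d14:-→d15:-→d16:-→d17:-→d18:- -> H0
  add 83.52.134.64/28 -> H3 at depth 28
  add 142.0.0.0/8 -> H0 at depth 8
  lookup 83.52.134.73: bits 0101001100110100100001100100 walk d0:H0→d1:-→d2:-→d3:-→d4:-→d5:-→d6:-→d7:-→d8:-→d9:-→d10:-→d11:-→d12:-→d13:-→d14:-→d15:-→d16:-→d17:-→d18:-→d19:-→d20:-→d21:-→d22:-→d23:-→d24:-→d25:-→d26:-→d27:-→d28:H3 -> H3
  add 83.52.128.0/20 -> H0 at depth 20
  lookup 56.0.2.217: bits 0011100 walk d0:H0→d1:-→d2:-→d3:-→d4:-→d5:-→d6:H1→d7:H3 -> H3
  lookup 56.3.120.52: bits 0011100 walk d0:H0→d1:-→d2:-→d3:-→d4:-→d5:-→d6:H1→d7:H3 -> H3
  lookup 83.52.134.71: bits 010100110011010010000110010001 walk d0:H0→d1:-→d2:-→d3:-→d4:-→d5:-→d6:-→d7:-→d8:-→d9:-→d10:-→d11:-→d12:-→d13:-→d14:-→d15:-→d16:-→d17:-→d18:-→d19:-→d20:H0→d21:-→d22:-→d23:-→d24:-→d25:-→d26:-→d27:-→d28:H3→d29:-→d30:- -> H3
  lookup 56.0.0.22: bits 0011100 walk d0:H0→d1:-→d2:-→d3:-→d4:-→d5:-→d6:H1→d7:H3 -> H3
  lookup 83.52.128.4: bits 010100110011010010000 walk d0:H0→d1:-→d2:-→d3:-→d4:-→d5:-→d6:-→d7:-→d8:-→d9:-→d10:-→d11:-→d12:-→d13:-→d14:-→d15:-→d16:-→d17:-→d18:-→d19:-→d20:H0→d21:- -> H0
  lookup 142.215.250.218: bits 10001110110101111111101011011010 walk d0:H0→d1:-→d2:-→d3:-→d4:-→d5:-→d6:-→d7:-→d8:H0→d9:-→d10:-→d11:-→d12:-→d13:-→d14:-→d15:-→d16:-→d17:-→d18:-→d19:-→d20:-→d21:-→d22:-→d23:-→d24:-→d25:-→d26:-→d27:-→d28:-→d29:-→d30:-→d31:-→d32:H1 -> H1
  lookup 142.0.1.146: bits 10001110 walk d0:H0→d1:-→d2:-→d3:-→d4:-→d5:-→d6:-→d7:-→d8:H0 -> H0
  add 83.52.128.0/20 -> H3 at depth 20
  add 142.215.240.0/20 -> H3 at depth 20
  lookup 142.215.240.1: bits 10001110110101111111 walk d0:H0→d1:-→d2:-→d3:-→d4:-→d5:-→d6:-→d7:-→d8:H0→d9:-→d10:-→d11:-→d12:-→d13:-→d14:-→d15:-→d16:-→d17:-→d18:-→d19:-→d20:H3 -> H3
  add 83.52.0.0/16 -> H2 at depth 16
  lookup 83.52.134.68: bits 01010011001101001000011001000100 walk d0:H0→d1:-→d2:-→d3:-→d4:-→d5:-→d6:-→d7:-→d8:-→d9:-→d10:-→d11:-→d12:-→d13:-→d14:-→d15:-→d16:H2→d17:-→d18:-→d19:-→d20:H3→d21:-→d22:-→d23:-→d24:-→d25:-→d26:-→d27:-→d28:H3→d29:-→d30:-→d31:-→d32:H2 -> H2

== LOOKUPS ==
["H2","H2","H0","H3","H3","H3","H3","H3","H0","H1","H0","H3","H2"]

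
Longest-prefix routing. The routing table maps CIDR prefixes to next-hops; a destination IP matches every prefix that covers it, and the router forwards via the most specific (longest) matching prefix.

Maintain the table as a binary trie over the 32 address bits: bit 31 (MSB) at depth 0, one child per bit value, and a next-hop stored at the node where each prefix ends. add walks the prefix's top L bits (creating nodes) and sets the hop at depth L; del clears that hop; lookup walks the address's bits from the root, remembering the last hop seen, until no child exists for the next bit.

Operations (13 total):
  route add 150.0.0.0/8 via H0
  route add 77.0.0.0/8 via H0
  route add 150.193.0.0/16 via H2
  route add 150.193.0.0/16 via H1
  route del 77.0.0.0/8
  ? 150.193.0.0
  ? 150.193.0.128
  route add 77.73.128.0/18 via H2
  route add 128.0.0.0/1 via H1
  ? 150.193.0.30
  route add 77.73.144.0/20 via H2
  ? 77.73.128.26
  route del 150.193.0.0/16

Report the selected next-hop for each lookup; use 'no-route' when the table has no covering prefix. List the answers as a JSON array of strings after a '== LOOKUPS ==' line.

Process each operation:
  add 150.0.0.0/8 -> H0 at depth 8
  add 77.0.0.0/8 -> H0 at depth 8
  add 150.193.0.0/16 -> H2 at depth 16
  add 150.193.0.0/16 -> H1 at depth 16
  - 77.0.0.0/8 clear@8
  ? 150.193.0.0  path d0:-→d1:-→d2:-→d3:-→d4:-→d5:-→d6:-→d7:-→d8:H0→d9:-→d10:-→d11:-→d12:-→d13:-→d14:-→d15:-→d16:H1  best=H1
  ? 150.193.0.128  path d0:-→d1:-→d2:-→d3:-→d4:-→d5:-→d6:-→d7:-→d8:H0→d9:-→d10:-→d11:-→d12:-→d13:-→d14:-→d15:-→d16:H1  best=H1
  add 77.73.128.0/18 -> H2 at depth 18
  add 128.0.0.0/1 -> H1 at depth 1
  ? 150.193.0.30  path d0:-→d1:H1→d2:-→d3:-→d4:-→d5:-→d6:-→d7:-→d8:H0→d9:-→d10:-→d11:-→d12:-→d13:-→d14:-→d15:-→d16:H1  best=H1
  add 77.73.144.0/20 -> H2 at depth 20
  ? 77.73.128.26  path d0:-→d1:-→d2:-→d3:-→d4:-→d5:-→d6:-→d7:-→d8:-→d9:-→d10:-→d11:-→d12:-→d13:-→d14:-→d15:-→d16:-→d17:-→d18:H2→d19:-  best=H2
  - 150.193.0.0/16 clear@16

== LOOKUPS ==
["H1","H1","H1","H2"]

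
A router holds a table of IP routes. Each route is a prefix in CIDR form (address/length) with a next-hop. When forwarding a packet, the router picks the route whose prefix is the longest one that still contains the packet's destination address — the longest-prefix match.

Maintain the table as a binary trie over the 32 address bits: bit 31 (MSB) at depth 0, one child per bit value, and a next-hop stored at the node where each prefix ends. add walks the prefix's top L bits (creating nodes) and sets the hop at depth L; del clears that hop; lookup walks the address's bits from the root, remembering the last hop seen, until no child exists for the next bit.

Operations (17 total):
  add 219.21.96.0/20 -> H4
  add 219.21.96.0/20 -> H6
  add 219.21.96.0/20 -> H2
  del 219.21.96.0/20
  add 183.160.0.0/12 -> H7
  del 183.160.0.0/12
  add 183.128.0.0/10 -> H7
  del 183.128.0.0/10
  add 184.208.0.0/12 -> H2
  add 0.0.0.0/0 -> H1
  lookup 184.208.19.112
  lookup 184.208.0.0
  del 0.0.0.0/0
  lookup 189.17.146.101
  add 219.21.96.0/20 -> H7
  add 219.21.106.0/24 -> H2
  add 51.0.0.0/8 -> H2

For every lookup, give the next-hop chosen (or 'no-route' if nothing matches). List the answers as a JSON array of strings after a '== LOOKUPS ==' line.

Trace:
  add 219.21.96.0/20 -> H4 at depth 20
  add 219.21.96.0/20 -> H6 at depth 20
  add 219.21.96.0/20 -> H2 at depth 20
  del 219.21.96.0/20 (clear depth 20)
  add 183.160.0.0/12 -> H7 at depth 12
  del 183.160.0.0/12 (clear depth 12)
  add 183.128.0.0/10 -> H7 at depth 10
  del 183.128.0.0/10 (clear depth 10)
  add 184.208.0.0/12 -> H2 at depth 12
  add 0.0.0.0/0 -> H1 at depth 0
  ? 184.208.19.112  path d0:H1→d1:-→d2:-→d3:-→d4:-→d5:-→d6:-→d7:-→d8:-→d9:-→d10:-→d11:-→d12:H2  best=H2
  ? 184.208.0.0  path d0:H1→d1:-→d2:-→d3:-→d4:-→d5:-→d6:-→d7:-→d8:-→d9:-→d10:-→d11:-→d12:H2  best=H2
  del 0.0.0.0/0 (clear depth 0)
  ? 189.17.146.101  path d0:-→d1:-→d2:-→d3:-→d4:-→d5:-  best=no-route
  add 219.21.96.0/20 -> H7 at depth 20
  add 219.21.106.0/24 -> H2 at depth 24
  add 51.0.0.0/8 -> H2 at depth 8

== LOOKUPS ==
["H2","H2","no-route"]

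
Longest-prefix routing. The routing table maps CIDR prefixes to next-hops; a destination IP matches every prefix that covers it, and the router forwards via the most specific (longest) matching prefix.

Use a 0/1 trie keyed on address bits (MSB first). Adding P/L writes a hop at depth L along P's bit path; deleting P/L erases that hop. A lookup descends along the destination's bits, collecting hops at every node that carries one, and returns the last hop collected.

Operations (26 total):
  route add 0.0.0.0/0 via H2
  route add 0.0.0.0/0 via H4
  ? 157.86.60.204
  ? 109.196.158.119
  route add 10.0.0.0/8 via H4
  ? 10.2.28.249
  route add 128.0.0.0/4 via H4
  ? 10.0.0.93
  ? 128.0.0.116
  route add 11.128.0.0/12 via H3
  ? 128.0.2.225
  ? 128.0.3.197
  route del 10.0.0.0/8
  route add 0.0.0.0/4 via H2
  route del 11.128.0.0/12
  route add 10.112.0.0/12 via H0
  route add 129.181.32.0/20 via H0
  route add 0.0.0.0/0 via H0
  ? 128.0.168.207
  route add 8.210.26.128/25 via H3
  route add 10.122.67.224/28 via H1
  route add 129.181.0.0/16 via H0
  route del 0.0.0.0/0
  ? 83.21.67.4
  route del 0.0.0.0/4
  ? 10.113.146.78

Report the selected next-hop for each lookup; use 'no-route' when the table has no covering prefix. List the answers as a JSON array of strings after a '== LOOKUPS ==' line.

Process each operation:
  + 0.0.0.0/0 (H2) depth=0
  + 0.0.0.0/0 (H4) depth=0
  lookup 157.86.60.204: bits ε walk d0:H4 -> H4
  lookup 109.196.158.119: bits ε walk d0:H4 -> H4
  + 10.0.0.0/8 (H4) depth=8
  lookup 10.2.28.249: bits 00001010 walk d0:H4→d1:-→d2:-→d3:-→d4:-→d5:-→d6:-→d7:-→d8:H4 -> H4
  + 128.0.0.0/4 (H4) depth=4
  lookup 10.0.0.93: bits 00001010 walk d0:H4→d1:-→d2:-→d3:-→d4:-→d5:-→d6:-→d7:-→d8:H4 -> H4
  lookup 128.0.0.116: bits 1000 walk d0:H4→d1:-→d2:-→d3:-→d4:H4 -> H4
  + 11.128.0.0/12 (H3) depth=12
  lookup 128.0.2.225: bits 1000 walk d0:H4→d1:-→d2:-→d3:-→d4:H4 -> H4
  lookup 128.0.3.197: bits 1000 walk d0:H4→d1:-→d2:-→d3:-→d4:H4 -> H4
  - 10.0.0.0/8 clear@8
  + 0.0.0.0/4 (H2) depth=4
  - 11.128.0.0/12 clear@12
  + 10.112.0.0/12 (H0) depth=12
  + 129.181.32.0/20 (H0) depth=20
  + 0.0.0.0/0 (H0) depth=0
  lookup 128.0.168.207: bits 1000000 walk d0:H0→d1:-→d2:-→d3:-→d4:H4→d5:-→d6:-→d7:- -> H4
  + 8.210.26.128/25 (H3) depth=25
  + 10.122.67.224/28 (H1) depth=28
  + 129.181.0.0/16 (H0) depth=16
  - 0.0.0.0/0 clear@0
  lookup 83.21.67.4: bits 0 walk d0:-→d1:- -> no-route
  - 0.0.0.0/4 clear@4
  lookup 10.113.146.78: bits 000010100111 walk d0:-→d1:-→d2:-→d3:-→d4:-→d5:-→d6:-→d7:-→d8:-→d9:-→d10:-→d11:-→d12:H0 -> H0

== LOOKUPS ==
["H4","H4","H4","H4","H4","H4","H4","H4","no-route","H0"]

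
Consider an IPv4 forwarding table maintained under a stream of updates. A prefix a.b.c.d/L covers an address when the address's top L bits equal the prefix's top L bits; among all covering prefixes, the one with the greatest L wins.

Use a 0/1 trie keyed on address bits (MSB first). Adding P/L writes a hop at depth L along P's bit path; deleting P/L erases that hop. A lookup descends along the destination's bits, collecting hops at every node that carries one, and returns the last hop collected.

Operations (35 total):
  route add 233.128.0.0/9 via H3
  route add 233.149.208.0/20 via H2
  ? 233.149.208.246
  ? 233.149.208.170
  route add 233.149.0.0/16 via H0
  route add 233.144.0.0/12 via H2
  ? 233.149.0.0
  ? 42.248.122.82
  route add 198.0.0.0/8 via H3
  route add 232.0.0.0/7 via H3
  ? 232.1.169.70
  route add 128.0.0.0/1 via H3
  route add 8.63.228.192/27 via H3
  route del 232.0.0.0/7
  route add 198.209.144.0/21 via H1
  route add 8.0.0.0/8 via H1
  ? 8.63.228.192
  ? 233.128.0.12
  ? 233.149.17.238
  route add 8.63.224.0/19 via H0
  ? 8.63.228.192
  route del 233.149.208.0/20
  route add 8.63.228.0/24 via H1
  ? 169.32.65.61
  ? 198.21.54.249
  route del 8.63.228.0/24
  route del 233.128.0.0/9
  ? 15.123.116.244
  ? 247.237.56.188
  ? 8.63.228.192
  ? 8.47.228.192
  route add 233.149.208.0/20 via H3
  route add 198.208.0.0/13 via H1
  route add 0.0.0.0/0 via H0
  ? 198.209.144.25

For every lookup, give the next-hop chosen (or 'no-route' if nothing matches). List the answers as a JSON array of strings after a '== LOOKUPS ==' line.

Apply in order:
  + 233.128.0.0/9 (H3) depth=9
  + 233.149.208.0/20 (H2) depth=20
  ? 233.149.208.246  path d0:-→d1:-→d2:-→d3:-→d4:-→d5:-→d6:-→d7:-→d8:-→d9:H3→d10:-→d11:-→d12:-→d13:-→d14:-→d15:-→d16:-→d17:-→d18:-→d19:-→d20:H2  best=H2
  ? 233.149.208.170  path d0:-→d1:-→d2:-→d3:-→d4:-→d5:-→d6:-→d7:-→d8:-→d9:H3→d10:-→d11:-→d12:-→d13:-→d14:-→d15:-→d16:-→d17:-→d18:-→d19:-→d20:H2  best=H2
  + 233.149.0.0/16 (H0) depth=16
  + 233.144.0.0/12 (H2) depth=12
  ? 233.149.0.0  path d0:-→d1:-→d2:-→d3:-→d4:-→d5:-→d6:-→d7:-→d8:-→d9:H3→d10:-→d11:-→d12:H2→d13:-→d14:-→d15:-→d16:H0  best=H0
  ? 42.248.122.82  path d0:-  best=no-route
  + 198.0.0.0/8 (H3) depth=8
  + 232.0.0.0/7 (H3) depth=7
  ? 232.1.169.70  path d0:-→d1:-→d2:-→d3:-→d4:-→d5:-→d6:-→d7:H3  best=H3
  + 128.0.0.0/1 (H3) depth=1
  + 8.63.228.192/27 (H3) depth=27
  del 232.0.0.0/7 (clear depth 7)
  + 198.209.144.0/21 (H1) depth=21
  + 8.0.0.0/8 (H1) depth=8
  ? 8.63.228.192  path d0:-→d1:-→d2:-→d3:-→d4:-→d5:-→d6:-→d7:-→d8:H1→d9:-→d10:-→d11:-→d12:-→d13:-→d14:-→d15:-→d16:-→d17:-→d18:-→d19:-→d20:-→d21:-→d22:-→d23:-→d24:-→d25:-→d26:-→d27:H3  best=H3
  ? 233.128.0.12  path d0:-→d1:H3→d2:-→d3:-→d4:-→d5:-→d6:-→d7:-→d8:-→d9:H3→d10:-→d11:-  best=H3
  ? 233.149.17.238  path d0:-→d1:H3→d2:-→d3:-→d4:-→d5:-→d6:-→d7:-→d8:-→d9:H3→d10:-→d11:-→d12:H2→d13:-→d14:-→d15:-→d16:H0  best=H0
  + 8.63.224.0/19 (H0) depth=19
  ? 8.63.228.192  path d0:-→d1:-→d2:-→d3:-→d4:-→d5:-→d6:-→d7:-→d8:H1→d9:-→d10:-→d11:-→d12:-→d13:-→d14:-→d15:-→d16:-→d17:-→d18:-→d19:H0→d20:-→d21:-→d22:-→d23:-→d24:-→d25:-→d26:-→d27:H3  best=H3
  del 233.149.208.0/20 (clear depth 20)
  + 8.63.228.0/24 (H1) depth=24
  ? 169.32.65.61  path d0:-→d1:H3  best=H3
  ? 198.21.54.249  path d0:-→d1:H3→d2:-→d3:-→d4:-→d5:-→d6:-→d7:-→d8:H3  best=H3
  del 8.63.228.0/24 (clear depth 24)
  del 233.128.0.0/9 (clear depth 9)
  ? 15.123.116.244  path d0:-→d1:-→d2:-→d3:-→d4:-→d5:-  best=no-route
  ? 247.237.56.188  path d0:-→d1:H3→d2:-→d3:-  best=H3
  ? 8.63.228.192  path d0:-→d1:-→d2:-→d3:-→d4:-→d5:-→d6:-→d7:-→d8:H1→d9:-→d10:-→d11:-→d12:-→d13:-→d14:-→d15:-→d16:-→d17:-→d18:-→d19:H0→d20:-→d21:-→d22:-→d23:-→d24:-→d25:-→d26:-→d27:H3  best=H3
  ? 8.47.228.192  path d0:-→d1:-→d2:-→d3:-→d4:-→d5:-→d6:-→d7:-→d8:H1→d9:-→d10:-→d11:-  best=H1
  + 233.149.208.0/20 (H3) depth=20
  + 198.208.0.0/13 (H1) depth=13
  + 0.0.0.0/0 (H0) depth=0
  ? 198.209.144.25  path d0:H0→d1:H3→d2:-→d3:-→d4:-→d5:-→d6:-→d7:-→d8:H3→d9:-→d10:-→d11:-→d12:-→d13:H1→d14:-→d15:-→d16:-→d17:-→d18:-→d19:-→d20:-→d21:H1  best=H1

== LOOKUPS ==
["H2","H2","H0","no-route","H3","H3","H3","H0","H3","H3","H3","no-route","H3","H3","H1","H1"]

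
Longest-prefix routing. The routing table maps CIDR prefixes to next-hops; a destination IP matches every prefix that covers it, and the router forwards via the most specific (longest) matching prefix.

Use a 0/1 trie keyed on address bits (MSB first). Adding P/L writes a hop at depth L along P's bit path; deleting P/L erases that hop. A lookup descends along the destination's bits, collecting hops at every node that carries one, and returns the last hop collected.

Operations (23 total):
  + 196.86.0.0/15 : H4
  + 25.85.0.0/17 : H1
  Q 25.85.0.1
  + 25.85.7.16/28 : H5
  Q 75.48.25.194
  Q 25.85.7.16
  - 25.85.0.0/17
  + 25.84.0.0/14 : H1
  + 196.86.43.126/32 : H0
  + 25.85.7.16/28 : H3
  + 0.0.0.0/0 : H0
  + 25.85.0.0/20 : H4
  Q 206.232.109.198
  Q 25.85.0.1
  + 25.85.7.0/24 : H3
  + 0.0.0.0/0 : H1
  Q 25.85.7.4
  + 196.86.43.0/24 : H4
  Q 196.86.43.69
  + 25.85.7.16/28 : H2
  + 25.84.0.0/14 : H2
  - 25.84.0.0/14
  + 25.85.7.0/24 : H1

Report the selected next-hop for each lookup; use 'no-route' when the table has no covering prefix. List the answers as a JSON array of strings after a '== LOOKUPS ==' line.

Trace:
  + 196.86.0.0/15 (H4) depth=15
  + 25.85.0.0/17 (H1) depth=17
  Q 25.85.0.1: descend 00011001010101010 ; hops seen [H1] ; pick H1
  + 25.85.7.16/28 (H5) depth=28
  Q 75.48.25.194: descend 0 ; hops seen [∅] ; pick no-route
  Q 25.85.7.16: descend 0001100101010101000001110001 ; hops seen [H1,H5] ; pick H5
  - 25.85.0.0/17 clear@17
  + 25.84.0.0/14 (H1) depth=14
  + 196.86.43.126/32 (H0) depth=32
  + 25.85.7.16/28 (H3) depth=28
  + 0.0.0.0/0 (H0) depth=0
  + 25.85.0.0/20 (H4) depth=20
  Q 206.232.109.198: descend 1100 ; hops seen [H0] ; pick H0
  Q 25.85.0.1: descend 000110010101010100000 ; hops seen [H0,H1,H4] ; pick H4
  + 25.85.7.0/24 (H3) depth=24
  + 0.0.0.0/0 (H1) depth=0
  Q 25.85.7.4: descend 000110010101010100000111000 ; hops seen [H1,H1,H4,H3] ; pick H3
  + 196.86.43.0/24 (H4) depth=24
  Q 196.86.43.69: descend 11000100010101100010101101 ; hops seen [H1,H4,H4] ; pick H4
  + 25.85.7.16/28 (H2) depth=28
  + 25.84.0.0/14 (H2) depth=14
  - 25.84.0.0/14 clear@14
  + 25.85.7.0/24 (H1) depth=24

== LOOKUPS ==
["H1","no-route","H5","H0","H4","H3","H4"]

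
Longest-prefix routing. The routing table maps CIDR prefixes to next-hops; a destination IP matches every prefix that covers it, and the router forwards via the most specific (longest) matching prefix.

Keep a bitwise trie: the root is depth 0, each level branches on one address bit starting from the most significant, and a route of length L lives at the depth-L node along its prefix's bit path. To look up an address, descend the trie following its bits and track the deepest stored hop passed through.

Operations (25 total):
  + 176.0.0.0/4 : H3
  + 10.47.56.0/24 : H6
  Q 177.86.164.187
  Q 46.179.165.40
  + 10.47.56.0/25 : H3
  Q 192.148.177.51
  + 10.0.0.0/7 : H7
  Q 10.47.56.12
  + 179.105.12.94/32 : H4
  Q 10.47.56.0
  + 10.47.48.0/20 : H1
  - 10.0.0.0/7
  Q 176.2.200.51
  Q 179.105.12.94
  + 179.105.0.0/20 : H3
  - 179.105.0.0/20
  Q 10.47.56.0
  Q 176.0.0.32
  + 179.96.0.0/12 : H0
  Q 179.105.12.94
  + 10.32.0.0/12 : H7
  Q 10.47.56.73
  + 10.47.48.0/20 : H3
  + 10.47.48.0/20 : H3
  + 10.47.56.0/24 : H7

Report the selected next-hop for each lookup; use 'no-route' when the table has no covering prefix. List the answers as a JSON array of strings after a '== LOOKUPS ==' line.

Process each operation:
  add 176.0.0.0/4 -> H3 at depth 4
  add 10.47.56.0/24 -> H6 at depth 24
  lookup 177.86.164.187: bits 1011 walk d0:-→d1:-→d2:-→d3:-→d4:H3 -> H3
  lookup 46.179.165.40: bits 00 walk d0:-→d1:-→d2:- -> no-route
  add 10.47.56.0/25 -> H3 at depth 25
  lookup 192.148.177.51: bits 1 walk d0:-→d1:- -> no-route
  add 10.0.0.0/7 -> H7 at depth 7
  lookup 10.47.56.12: bits 0000101000101111001110000 walk d0:-→d1:-→d2:-→d3:-→d4:-→d5:-→d6:-→d7:H7→d8:-→d9:-→d10:-→d11:-→d12:-→d13:-→d14:-→d15:-→d16:-→d17:-→d18:-→d19:-→d20:-→d21:-→d22:-→d23:-→d24:H6→d25:H3 -> H3
  add 179.105.12.94/32 -> H4 at depth 32
  lookup 10.47.56.0: bits 0000101000101111001110000 walk d0:-→d1:-→d2:-→d3:-→d4:-→d5:-→d6:-→d7:H7→d8:-→d9:-→d10:-→d11:-→d12:-→d13:-→d14:-→d15:-→d16:-→d17:-→d18:-→d19:-→d20:-→d21:-→d22:-→d23:-→d24:H6→d25:H3 -> H3
  add 10.47.48.0/20 -> H1 at depth 20
  - 10.0.0.0/7 clear@7
  lookup 176.2.200.51: bits 101100 walk d0:-→d1:-→d2:-→d3:-→d4:H3→d5:-→d6:- -> H3
  lookup 179.105.12.94: bits 10110011011010010000110001011110 walk d0:-→d1:-→d2:-→d3:-→d4:H3→d5:-→d6:-→d7:-→d8:-→d9:-→d10:-→d11:-→d12:-→d13:-→d14:-→d15:-→d16:-→d17:-→d18:-→d19:-→d20:-→d21:-→d22:-→d23:-→d24:-→d25:-→d26:-→d27:-→d28:-→d29:-→d30:-→d31:-→d32:H4 -> H4
  add 179.105.0.0/20 -> H3 at depth 20
  - 179.105.0.0/20 clear@20
  lookup 10.47.56.0: bits 0000101000101111001110000 walk d0:-→d1:-→d2:-→d3:-→d4:-→d5:-→d6:-→d7:-→d8:-→d9:-→d10:-→d11:-→d12:-→d13:-→d14:-→d15:-→d16:-→d17:-→d18:-→d19:-→d20:H1→d21:-→d22:-→d23:-→d24:H6→d25:H3 -> H3
  lookup 176.0.0.32: bits 101100 walk d0:-→d1:-→d2:-→d3:-→d4:H3→d5:-→d6:- -> H3
  add 179.96.0.0/12 -> H0 at depth 12
  lookup 179.105.12.94: bits 10110011011010010000110001011110 walk d0:-→d1:-→d2:-→d3:-→d4:H3→d5:-→d6:-→d7:-→d8:-→d9:-→d10:-→d11:-→d12:H0→d13:-→d14:-→d15:-→d16:-→d17:-→d18:-→d19:-→d20:-→d21:-→d22:-→d23:-→d24:-→d25:-→d26:-→d27:-→d28:-→d29:-→d30:-→d31:-→d32:H4 -> H4
  add 10.32.0.0/12 -> H7 at depth 12
  lookup 10.47.56.73: bits 0000101000101111001110000 walk d0:-→d1:-→d2:-→d3:-→d4:-→d5:-→d6:-→d7:-→d8:-→d9:-→d10:-→d11:-→d12:H7→d13:-→d14:-→d15:-→d16:-→d17:-→d18:-→d19:-→d20:H1→d21:-→d22:-→d23:-→d24:H6→d25:H3 -> H3
  add 10.47.48.0/20 -> H3 at depth 20
  add 10.47.48.0/20 -> H3 at depth 20
  add 10.47.56.0/24 -> H7 at depth 24

== LOOKUPS ==
["H3","no-route","no-route","H3","H3","H3","H4","H3","H3","H4","H3"]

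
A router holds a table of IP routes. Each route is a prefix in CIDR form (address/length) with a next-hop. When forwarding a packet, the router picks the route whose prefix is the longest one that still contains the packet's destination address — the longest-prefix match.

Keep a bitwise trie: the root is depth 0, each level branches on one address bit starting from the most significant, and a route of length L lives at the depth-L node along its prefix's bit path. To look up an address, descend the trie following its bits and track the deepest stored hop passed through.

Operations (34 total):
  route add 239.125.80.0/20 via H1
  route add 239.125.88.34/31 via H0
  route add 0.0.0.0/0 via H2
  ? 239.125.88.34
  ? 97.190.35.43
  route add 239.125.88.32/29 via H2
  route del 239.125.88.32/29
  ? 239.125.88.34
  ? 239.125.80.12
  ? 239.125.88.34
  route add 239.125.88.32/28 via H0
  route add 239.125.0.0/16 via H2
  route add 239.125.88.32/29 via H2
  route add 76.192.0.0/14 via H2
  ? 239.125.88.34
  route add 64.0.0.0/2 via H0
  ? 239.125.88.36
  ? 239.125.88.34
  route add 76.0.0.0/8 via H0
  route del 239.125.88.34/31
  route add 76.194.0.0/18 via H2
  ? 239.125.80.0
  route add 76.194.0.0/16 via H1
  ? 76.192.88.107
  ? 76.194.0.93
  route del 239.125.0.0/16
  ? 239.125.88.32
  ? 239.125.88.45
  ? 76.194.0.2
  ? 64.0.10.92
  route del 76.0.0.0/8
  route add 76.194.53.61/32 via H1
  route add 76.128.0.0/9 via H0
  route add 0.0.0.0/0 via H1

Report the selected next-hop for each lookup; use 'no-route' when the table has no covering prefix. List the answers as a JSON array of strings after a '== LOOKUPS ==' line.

Trace:
  add 239.125.80.0/20 -> H1 at depth 20
  add 239.125.88.34/31 -> H0 at depth 31
  add 0.0.0.0/0 -> H2 at depth 0
  ? 239.125.88.34  path d0:H2→d1:-→d2:-→d3:-→d4:-→d5:-→d6:-→d7:-→d8:-→d9:-→d10:-→d11:-→d12:-→d13:-→d14:-→d15:-→d16:-→d17:-→d18:-→d19:-→d20:H1→d21:-→d22:-→d23:-→d24:-→d25:-→d26:-→d27:-→d28:-→d29:-→d30:-→d31:H0  best=H0
  ? 97.190.35.43  path d0:H2  best=H2
  add 239.125.88.32/29 -> H2 at depth 29
  del 239.125.88.32/29 (clear depth 29)
  ? 239.125.88.34  path d0:H2→d1:-→d2:-→d3:-→d4:-→d5:-→d6:-→d7:-→d8:-→d9:-→d10:-→d11:-→d12:-→d13:-→d14:-→d15:-→d16:-→d17:-→d18:-→d19:-→d20:H1→d21:-→d22:-→d23:-→d24:-→d25:-→d26:-→d27:-→d28:-→d29:-→d30:-→d31:H0  best=H0
  ? 239.125.80.12  path d0:H2→d1:-→d2:-→d3:-→d4:-→d5:-→d6:-→d7:-→d8:-→d9:-→d10:-→d11:-→d12:-→d13:-→d14:-→d15:-→d16:-→d17:-→d18:-→d19:-→d20:H1  best=H1
  ? 239.125.88.34  path d0:H2→d1:-→d2:-→d3:-→d4:-→d5:-→d6:-→d7:-→d8:-→d9:-→d10:-→d11:-→d12:-→d13:-→d14:-→d15:-→d16:-→d17:-→d18:-→d19:-→d20:H1→d21:-→d22:-→d23:-→d24:-→d25:-→d26:-→d27:-→d28:-→d29:-→d30:-→d31:H0  best=H0
  add 239.125.88.32/28 -> H0 at depth 28
  add 239.125.0.0/16 -> H2 at depth 16
  add 239.125.88.32/29 -> H2 at depth 29
  add 76.192.0.0/14 -> H2 at depth 14
  ? 239.125.88.34  path d0:H2→d1:-→d2:-→d3:-→d4:-→d5:-→d6:-→d7:-→d8:-→d9:-→d10:-→d11:-→d12:-→d13:-→d14:-→d15:-→d16:H2→d17:-→d18:-→d19:-→d20:H1→d21:-→d22:-→d23:-→d24:-→d25:-→d26:-→d27:-→d28:H0→d29:H2→d30:-→d31:H0  best=H0
  add 64.0.0.0/2 -> H0 at depth 2
  ? 239.125.88.36  path d0:H2→d1:-→d2:-→d3:-→d4:-→d5:-→d6:-→d7:-→d8:-→d9:-→d10:-→d11:-→d12:-→d13:-→d14:-→d15:-→d16:H2→d17:-→d18:-→d19:-→d20:H1→d21:-→d22:-→d23:-→d24:-→d25:-→d26:-→d27:-→d28:H0→d29:H2  best=H2
  ? 239.125.88.34  path d0:H2→d1:-→d2:-→d3:-→d4:-→d5:-→d6:-→d7:-→d8:-→d9:-→d10:-→d11:-→d12:-→d13:-→d14:-→d15:-→d16:H2→d17:-→d18:-→d19:-→d20:H1→d21:-→d22:-→d23:-→d24:-→d25:-→d26:-→d27:-→d28:H0→d29:H2→d30:-→d31:H0  best=H0
  add 76.0.0.0/8 -> H0 at depth 8
  del 239.125.88.34/31 (clear depth 31)
  add 76.194.0.0/18 -> H2 at depth 18
  ? 239.125.80.0  path d0:H2→d1:-→d2:-→d3:-→d4:-→d5:-→d6:-→d7:-→d8:-→d9:-→d10:-→d11:-→d12:-→d13:-→d14:-→d15:-→d16:H2→d17:-→d18:-→d19:-→d20:H1  best=H1
  add 76.194.0.0/16 -> H1 at depth 16
  ? 76.192.88.107  path d0:H2→d1:-→d2:H0→d3:-→d4:-→d5:-→d6:-→d7:-→d8:H0→d9:-→d10:-→d11:-→d12:-→d13:-→d14:H2  best=H2
  ? 76.194.0.93  path d0:H2→d1:-→d2:H0→d3:-→d4:-→d5:-→d6:-→d7:-→d8:H0→d9:-→d10:-→d11:-→d12:-→d13:-→d14:H2→d15:-→d16:H1→d17:-→d18:H2  best=H2
  del 239.125.0.0/16 (clear depth 16)
  ? 239.125.88.32  path d0:H2→d1:-→d2:-→d3:-→d4:-→d5:-→d6:-→d7:-→d8:-→d9:-→d10:-→d11:-→d12:-→d13:-→d14:-→d15:-→d16:-→d17:-→d18:-→d19:-→d20:H1→d21:-→d22:-→d23:-→d24:-→d25:-→d26:-→d27:-→d28:H0→d29:H2→d30:-  best=H2
  ? 239.125.88.45  path d0:H2→d1:-→d2:-→d3:-→d4:-→d5:-→d6:-→d7:-→d8:-→d9:-→d10:-→d11:-→d12:-→d13:-→d14:-→d15:-→d16:-→d17:-→d18:-→d19:-→d20:H1→d21:-→d22:-→d23:-→d24:-→d25:-→d26:-→d27:-→d28:H0  best=H0
  ? 76.194.0.2  path d0:H2→d1:-→d2:H0→d3:-→d4:-→d5:-→d6:-→d7:-→d8:H0→d9:-→d10:-→d11:-→d12:-→d13:-→d14:H2→d15:-→d16:H1→d17:-→d18:H2  best=H2
  ? 64.0.10.92  path d0:H2→d1:-→d2:H0→d3:-→d4:-  best=H0
  del 76.0.0.0/8 (clear depth 8)
  add 76.194.53.61/32 -> H1 at depth 32
  add 76.128.0.0/9 -> H0 at depth 9
  add 0.0.0.0/0 -> H1 at depth 0

== LOOKUPS ==
["H0","H2","H0","H1","H0","H0","H2","H0","H1","H2","H2","H2","H0","H2","H0"]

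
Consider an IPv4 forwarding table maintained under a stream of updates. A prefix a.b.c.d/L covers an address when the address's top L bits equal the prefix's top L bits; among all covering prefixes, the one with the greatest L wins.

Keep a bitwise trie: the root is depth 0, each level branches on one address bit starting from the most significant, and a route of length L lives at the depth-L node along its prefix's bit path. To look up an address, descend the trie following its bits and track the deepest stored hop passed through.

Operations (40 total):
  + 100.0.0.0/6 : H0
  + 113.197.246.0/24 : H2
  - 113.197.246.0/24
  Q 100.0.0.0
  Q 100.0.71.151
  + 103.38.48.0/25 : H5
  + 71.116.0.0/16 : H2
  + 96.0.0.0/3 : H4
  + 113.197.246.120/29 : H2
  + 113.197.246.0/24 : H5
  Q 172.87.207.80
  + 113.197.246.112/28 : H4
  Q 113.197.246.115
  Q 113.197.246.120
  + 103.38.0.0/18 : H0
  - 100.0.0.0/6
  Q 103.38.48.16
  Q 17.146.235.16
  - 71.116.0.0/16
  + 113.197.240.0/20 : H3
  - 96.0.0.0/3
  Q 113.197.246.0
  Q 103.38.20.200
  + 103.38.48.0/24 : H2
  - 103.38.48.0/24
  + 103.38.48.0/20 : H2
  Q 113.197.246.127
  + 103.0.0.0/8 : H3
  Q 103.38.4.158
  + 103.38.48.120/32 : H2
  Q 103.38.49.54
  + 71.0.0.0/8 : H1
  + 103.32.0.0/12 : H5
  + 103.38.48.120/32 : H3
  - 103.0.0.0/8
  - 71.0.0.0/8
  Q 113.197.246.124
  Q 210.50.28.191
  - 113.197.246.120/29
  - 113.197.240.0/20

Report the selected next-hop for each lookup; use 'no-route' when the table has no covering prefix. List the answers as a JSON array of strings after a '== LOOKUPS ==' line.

Apply in order:
  + 100.0.0.0/6 (H0) depth=6
  + 113.197.246.0/24 (H2) depth=24
  - 113.197.246.0/24 clear@24
  lookup 100.0.0.0: bits 011001 walk d0:-→d1:-→d2:-→d3:-→d4:-→d5:-→d6:H0 -> H0
  lookup 100.0.71.151: bits 011001 walk d0:-→d1:-→d2:-→d3:-→d4:-→d5:-→d6:H0 -> H0
  + 103.38.48.0/25 (H5) depth=25
  + 71.116.0.0/16 (H2) depth=16
  + 96.0.0.0/3 (H4) depth=3
  + 113.197.246.120/29 (H2) depth=29
  + 113.197.246.0/24 (H5) depth=24
  lookup 172.87.207.80: bits ε walk d0:- -> no-route
  + 113.197.246.112/28 (H4) depth=28
  lookup 113.197.246.115: bits 0111000111000101111101100111 walk d0:-→d1:-→d2:-→d3:H4→d4:-→d5:-→d6:-→d7:-→d8:-→d9:-→d10:-→d11:-→d12:-→d13:-→d14:-→d15:-→d16:-→d17:-→d18:-→d19:-→d20:-→d21:-→d22:-→d23:-→d24:H5→d25:-→d26:-→d27:-→d28:H4 -> H4
  lookup 113.197.246.120: bits 01110001110001011111011001111 walk d0:-→d1:-→d2:-→d3:H4→d4:-→d5:-→d6:-→d7:-→d8:-→d9:-→d10:-→d11:-→d12:-→d13:-→d14:-→d15:-→d16:-→d17:-→d18:-→d19:-→d20:-→d21:-→d22:-→d23:-→d24:H5→d25:-→d26:-→d27:-→d28:H4→d29:H2 -> H2
  + 103.38.0.0/18 (H0) depth=18
  - 100.0.0.0/6 clear@6
  lookup 103.38.48.16: bits 0110011100100110001100000 walk d0:-→d1:-→d2:-→d3:H4→d4:-→d5:-→d6:-→d7:-→d8:-→d9:-→d10:-→d11:-→d12:-→d13:-→d14:-→d15:-→d16:-→d17:-→d18:H0→d19:-→d20:-→d21:-→d22:-→d23:-→d24:-→d25:H5 -> H5
  lookup 17.146.235.16: bits 0 walk d0:-→d1:- -> no-route
  - 71.116.0.0/16 clear@16
  + 113.197.240.0/20 (H3) depth=20
  - 96.0.0.0/3 clear@3
  lookup 113.197.246.0: bits 0111000111000101111101100 walk d0:-→d1:-→d2:-→d3:-→d4:-→d5:-→d6:-→d7:-→d8:-→d9:-→d10:-→d11:-→d12:-→d13:-→d14:-→d15:-→d16:-→d17:-→d18:-→d19:-→d20:H3→d21:-→d22:-→d23:-→d24:H5→d25:- -> H5
  lookup 103.38.20.200: bits 011001110010011000 walk d0:-→d1:-→d2:-→d3:-→d4:-→d5:-→d6:-→d7:-→d8:-→d9:-→d10:-→d11:-→d12:-→d13:-→d14:-→d15:-→d16:-→d17:-→d18:H0 -> H0
  + 103.38.48.0/24 (H2) depth=24
  - 103.38.48.0/24 clear@24
  + 103.38.48.0/20 (H2) depth=20
  lookup 113.197.246.127: bits 01110001110001011111011001111 walk d0:-→d1:-→d2:-→d3:-→d4:-→d5:-→d6:-→d7:-→d8:-→d9:-→d10:-→d11:-→d12:-→d13:-→d14:-→d15:-→d16:-→d17:-→d18:-→d19:-→d20:H3→d21:-→d22:-→d23:-→d24:H5→d25:-→d26:-→d27:-→d28:H4→d29:H2 -> H2
  + 103.0.0.0/8 (H3) depth=8
  lookup 103.38.4.158: bits 011001110010011000 walk d0:-→d1:-→d2:-→d3:-→d4:-→d5:-→d6:-→d7:-→d8:H3→d9:-→d10:-→d11:-→d12:-→d13:-→d14:-→d15:-→d16:-→d17:-→d18:H0 -> H0
  + 103.38.48.120/32 (H2) depth=32
  lookup 103.38.49.54: bits 01100111001001100011000 walk d0:-→d1:-→d2:-→d3:-→d4:-→d5:-→d6:-→d7:-→d8:H3→d9:-→d10:-→d11:-→d12:-→d13:-→d14:-→d15:-→d16:-→d17:-→d18:H0→d19:-→d20:H2→d21:-→d22:-→d23:- -> H2
  + 71.0.0.0/8 (H1) depth=8
  + 103.32.0.0/12 (H5) depth=12
  + 103.38.48.120/32 (H3) depth=32
  - 103.0.0.0/8 clear@8
  - 71.0.0.0/8 clear@8
  lookup 113.197.246.124: bits 01110001110001011111011001111 walk d0:-→d1:-→d2:-→d3:-→d4:-→d5:-→d6:-→d7:-→d8:-→d9:-→d10:-→d11:-→d12:-→d13:-→d14:-→d15:-→d16:-→d17:-→d18:-→d19:-→d20:H3→d21:-→d22:-→d23:-→d24:H5→d25:-→d26:-→d27:-→d28:H4→d29:H2 -> H2
  lookup 210.50.28.191: bits ε walk d0:- -> no-route
  - 113.197.246.120/29 clear@29
  - 113.197.240.0/20 clear@20

== LOOKUPS ==
["H0","H0","no-route","H4","H2","H5","no-route","H5","H0","H2","H0","H2","H2","no-route"]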